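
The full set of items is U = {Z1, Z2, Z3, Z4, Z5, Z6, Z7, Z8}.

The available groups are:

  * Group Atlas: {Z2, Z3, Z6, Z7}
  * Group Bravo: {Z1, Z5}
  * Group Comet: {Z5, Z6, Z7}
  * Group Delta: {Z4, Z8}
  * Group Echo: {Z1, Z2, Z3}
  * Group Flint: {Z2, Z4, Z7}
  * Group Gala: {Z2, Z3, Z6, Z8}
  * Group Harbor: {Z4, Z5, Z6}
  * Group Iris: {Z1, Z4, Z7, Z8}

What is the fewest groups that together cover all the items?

Take {Comet, Gala, Iris}. Their union is {Z1, Z2, Z3, Z4, Z5, Z6, Z7, Z8}, which is all 8 items.
No 2 of the 9 groups cover everything (all 36 combinations miss at least one item), so 3 is optimal.

3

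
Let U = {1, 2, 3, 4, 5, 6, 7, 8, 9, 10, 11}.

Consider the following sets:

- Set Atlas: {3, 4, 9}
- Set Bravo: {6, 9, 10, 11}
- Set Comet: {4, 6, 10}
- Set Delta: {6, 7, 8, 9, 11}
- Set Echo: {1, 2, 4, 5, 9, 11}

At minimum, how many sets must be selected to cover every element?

Take {Atlas, Comet, Delta, Echo}. Their union is {1, 2, 3, 4, 5, 6, 7, 8, 9, 10, 11}, which is all 11 elements.
No 3 of the 5 sets cover everything (all 10 combinations miss at least one element), so 4 is optimal.

4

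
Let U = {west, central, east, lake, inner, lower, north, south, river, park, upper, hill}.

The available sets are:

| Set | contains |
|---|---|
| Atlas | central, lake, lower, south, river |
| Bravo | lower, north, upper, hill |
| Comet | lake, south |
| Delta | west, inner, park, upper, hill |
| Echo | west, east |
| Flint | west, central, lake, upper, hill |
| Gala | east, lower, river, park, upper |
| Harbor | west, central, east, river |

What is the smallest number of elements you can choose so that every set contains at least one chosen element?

3

H = {west, south, upper} meets every set (each contains at least one member of H), and |H| = 3.
The sets Bravo, Comet, Harbor are pairwise disjoint, so any hitting set needs a separate element for each — at least 3. Hence 3 is optimal.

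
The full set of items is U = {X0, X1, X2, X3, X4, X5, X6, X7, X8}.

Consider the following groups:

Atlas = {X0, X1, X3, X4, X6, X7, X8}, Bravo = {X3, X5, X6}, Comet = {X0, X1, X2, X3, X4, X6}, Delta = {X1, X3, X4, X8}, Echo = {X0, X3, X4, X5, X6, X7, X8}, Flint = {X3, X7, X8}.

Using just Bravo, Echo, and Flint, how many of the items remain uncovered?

2

Union of Bravo, Echo, Flint = {X0, X3, X4, X5, X6, X7, X8}.
Not covered: X1, X2 — 2 items.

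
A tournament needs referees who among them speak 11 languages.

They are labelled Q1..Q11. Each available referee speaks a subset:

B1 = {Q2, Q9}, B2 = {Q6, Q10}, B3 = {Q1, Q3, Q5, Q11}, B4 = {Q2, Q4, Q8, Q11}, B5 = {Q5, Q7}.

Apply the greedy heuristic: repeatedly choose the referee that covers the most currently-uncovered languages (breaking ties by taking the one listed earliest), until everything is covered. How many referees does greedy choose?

5

Greedy: pick B3 (covers 4 new) → pick B4 (covers 3 new) → pick B2 (covers 2 new) → pick B1 (covers 1 new) → pick B5 (covers 1 new). Total picks: 5.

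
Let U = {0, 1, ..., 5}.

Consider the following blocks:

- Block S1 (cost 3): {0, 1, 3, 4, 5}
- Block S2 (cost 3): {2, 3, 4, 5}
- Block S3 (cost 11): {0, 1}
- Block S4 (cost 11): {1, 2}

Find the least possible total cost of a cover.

6

S1, S2 together cover every element (S1 ∪ S2 = {0, 1, 2, 3, 4, 5}); total cost 3 + 3 = 6.
No covering selection has total cost below 6.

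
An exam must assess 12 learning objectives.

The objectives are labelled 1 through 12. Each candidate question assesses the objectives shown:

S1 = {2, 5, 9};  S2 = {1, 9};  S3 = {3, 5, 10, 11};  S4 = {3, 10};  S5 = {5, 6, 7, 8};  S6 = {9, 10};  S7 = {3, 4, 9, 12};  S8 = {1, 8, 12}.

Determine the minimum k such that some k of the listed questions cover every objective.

Take {S1, S3, S5, S7, S8}. Their union is {1, 2, 3, 4, 5, 6, 7, 8, 9, 10, 11, 12}, which is all 12 objectives.
No 4 of the 8 questions cover everything (all 70 combinations miss at least one objective), so 5 is optimal.

5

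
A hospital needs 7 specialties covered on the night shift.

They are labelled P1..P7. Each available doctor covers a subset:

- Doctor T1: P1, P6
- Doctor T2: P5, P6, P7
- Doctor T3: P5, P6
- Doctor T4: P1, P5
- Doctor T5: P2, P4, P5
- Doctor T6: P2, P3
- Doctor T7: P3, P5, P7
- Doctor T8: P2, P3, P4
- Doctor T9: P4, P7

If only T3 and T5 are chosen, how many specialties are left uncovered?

Union of T3, T5 = {P2, P4, P5, P6}.
Not covered: P1, P3, P7 — 3 specialties.

3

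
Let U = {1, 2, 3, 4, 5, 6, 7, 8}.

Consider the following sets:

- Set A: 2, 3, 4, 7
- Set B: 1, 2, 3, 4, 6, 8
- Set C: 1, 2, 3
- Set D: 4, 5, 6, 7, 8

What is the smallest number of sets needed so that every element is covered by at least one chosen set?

Take {B, D}. Their union is {1, 2, 3, 4, 5, 6, 7, 8}, which is all 8 elements.
No single set has all 8 elements (the largest, B, has 6), so 2 is optimal.

2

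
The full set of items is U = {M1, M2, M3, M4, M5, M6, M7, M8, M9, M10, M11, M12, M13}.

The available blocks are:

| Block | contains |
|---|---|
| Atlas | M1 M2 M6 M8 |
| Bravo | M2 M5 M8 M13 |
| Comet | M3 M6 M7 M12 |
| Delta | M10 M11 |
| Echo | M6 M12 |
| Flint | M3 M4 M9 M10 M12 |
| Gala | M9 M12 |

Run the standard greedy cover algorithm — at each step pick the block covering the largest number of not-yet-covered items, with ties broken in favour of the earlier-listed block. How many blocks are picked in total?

5

Greedy: pick Flint (covers 5 new) → pick Atlas (covers 4 new) → pick Bravo (covers 2 new) → pick Comet (covers 1 new) → pick Delta (covers 1 new). Total picks: 5.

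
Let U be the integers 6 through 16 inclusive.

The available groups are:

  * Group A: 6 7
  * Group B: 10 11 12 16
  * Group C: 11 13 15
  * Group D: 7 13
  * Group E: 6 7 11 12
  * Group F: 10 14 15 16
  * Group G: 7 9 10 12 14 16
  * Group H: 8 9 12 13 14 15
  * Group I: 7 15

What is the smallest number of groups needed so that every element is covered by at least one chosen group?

E and G and H together: E ∪ G ∪ H = {6, 7, 8, 9, 10, 11, 12, 13, 14, 15, 16} — every element is covered.
Only H contains 8, so H is forced; the remaining 5 elements need at least 2 more groups (each remaining group adds at most 3) — so at least 3 groups are needed, and 3 is optimal.

3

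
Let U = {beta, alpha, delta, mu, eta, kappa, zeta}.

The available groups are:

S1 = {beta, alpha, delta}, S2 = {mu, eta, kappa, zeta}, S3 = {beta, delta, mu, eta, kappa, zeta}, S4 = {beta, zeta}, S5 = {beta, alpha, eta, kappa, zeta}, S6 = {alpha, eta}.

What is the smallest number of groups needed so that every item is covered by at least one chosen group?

S3 and S6 together: S3 ∪ S6 = {beta, alpha, delta, mu, eta, kappa, zeta} — every item is covered.
No single group has all 7 items (the largest, S3, has 6), so 2 is optimal.

2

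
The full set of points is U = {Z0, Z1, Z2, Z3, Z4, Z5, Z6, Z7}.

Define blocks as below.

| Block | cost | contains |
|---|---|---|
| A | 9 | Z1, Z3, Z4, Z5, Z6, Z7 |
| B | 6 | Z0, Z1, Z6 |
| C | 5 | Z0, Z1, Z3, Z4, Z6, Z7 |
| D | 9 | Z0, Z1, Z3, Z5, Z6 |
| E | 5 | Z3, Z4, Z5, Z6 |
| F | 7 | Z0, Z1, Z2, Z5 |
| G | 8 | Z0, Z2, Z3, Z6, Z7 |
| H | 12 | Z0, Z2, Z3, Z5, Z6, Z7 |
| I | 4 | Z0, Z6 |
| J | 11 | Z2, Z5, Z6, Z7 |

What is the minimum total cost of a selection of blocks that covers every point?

C, F together cover every point (C ∪ F = {Z0, Z1, Z2, Z3, Z4, Z5, Z6, Z7}); total cost 5 + 7 = 12.
No covering selection has total cost below 12.

12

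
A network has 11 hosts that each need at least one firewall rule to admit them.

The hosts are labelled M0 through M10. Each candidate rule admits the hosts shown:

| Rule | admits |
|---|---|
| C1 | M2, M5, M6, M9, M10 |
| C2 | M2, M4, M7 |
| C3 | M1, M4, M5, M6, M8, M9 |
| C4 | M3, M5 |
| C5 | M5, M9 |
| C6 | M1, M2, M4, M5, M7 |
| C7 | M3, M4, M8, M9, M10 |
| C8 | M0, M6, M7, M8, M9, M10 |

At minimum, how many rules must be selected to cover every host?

3

Take {C6, C7, C8}. Their union is {M0, M1, M2, M3, M4, M5, M6, M7, M8, M9, M10}, which is all 11 hosts.
Only C8 contains M0, so C8 is forced; the remaining 5 hosts need at least 2 more rules (each remaining rule adds at most 4) — so at least 3 rules are needed, and 3 is optimal.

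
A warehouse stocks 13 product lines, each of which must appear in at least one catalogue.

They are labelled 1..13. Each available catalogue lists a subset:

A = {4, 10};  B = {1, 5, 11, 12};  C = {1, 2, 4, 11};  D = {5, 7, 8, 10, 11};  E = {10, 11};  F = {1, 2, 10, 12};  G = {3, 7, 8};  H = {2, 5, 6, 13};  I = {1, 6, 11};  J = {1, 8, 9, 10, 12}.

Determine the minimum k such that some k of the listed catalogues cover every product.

Take {C, G, H, J}. Their union is {1, 2, 3, 4, 5, 6, 7, 8, 9, 10, 11, 12, 13}, which is all 13 products.
Only G contains 3, so G is forced; the remaining 10 products need at least 3 more catalogues (each remaining catalogue adds at most 4) — so at least 4 catalogues are needed, and 4 is optimal.

4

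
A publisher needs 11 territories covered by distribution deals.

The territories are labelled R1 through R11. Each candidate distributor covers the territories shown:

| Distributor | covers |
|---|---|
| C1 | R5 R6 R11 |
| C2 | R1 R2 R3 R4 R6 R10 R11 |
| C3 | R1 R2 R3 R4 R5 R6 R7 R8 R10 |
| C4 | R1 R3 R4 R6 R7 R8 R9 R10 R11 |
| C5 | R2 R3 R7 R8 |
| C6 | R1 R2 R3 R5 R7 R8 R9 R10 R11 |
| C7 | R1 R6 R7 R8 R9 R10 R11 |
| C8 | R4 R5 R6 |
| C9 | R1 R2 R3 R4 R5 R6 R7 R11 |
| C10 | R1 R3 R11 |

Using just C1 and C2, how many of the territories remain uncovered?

Union of C1, C2 = {R1, R2, R3, R4, R5, R6, R10, R11}.
Not covered: R7, R8, R9 — 3 territories.

3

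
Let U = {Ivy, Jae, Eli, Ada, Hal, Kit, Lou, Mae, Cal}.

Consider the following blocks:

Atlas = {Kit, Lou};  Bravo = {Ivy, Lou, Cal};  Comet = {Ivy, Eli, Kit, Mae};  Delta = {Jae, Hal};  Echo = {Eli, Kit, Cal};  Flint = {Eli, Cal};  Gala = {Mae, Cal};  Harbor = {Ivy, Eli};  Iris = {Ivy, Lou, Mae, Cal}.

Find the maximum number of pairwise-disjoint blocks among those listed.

4

Atlas, Delta, Gala, Harbor are pairwise disjoint (Atlas={Kit,Lou}; Delta={Jae,Hal}; Gala={Mae,Cal}; Harbor={Ivy,Eli}).
Every remaining block overlaps one of these, and no 5 of the listed blocks are pairwise disjoint, so 4 is the maximum.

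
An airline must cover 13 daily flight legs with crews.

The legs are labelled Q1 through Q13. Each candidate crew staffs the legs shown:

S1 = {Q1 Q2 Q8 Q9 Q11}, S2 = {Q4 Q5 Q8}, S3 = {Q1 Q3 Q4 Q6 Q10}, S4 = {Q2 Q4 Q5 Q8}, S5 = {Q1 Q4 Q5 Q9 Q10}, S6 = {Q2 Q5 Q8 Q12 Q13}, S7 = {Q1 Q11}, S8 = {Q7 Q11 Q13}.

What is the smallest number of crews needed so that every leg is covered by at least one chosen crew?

Take {S1, S3, S6, S8}. Their union is {Q1, Q2, Q3, Q4, Q5, Q6, Q7, Q8, Q9, Q10, Q11, Q12, Q13}, which is all 13 legs.
No 3 of the 8 crews cover everything (all 56 combinations miss at least one leg), so 4 is optimal.

4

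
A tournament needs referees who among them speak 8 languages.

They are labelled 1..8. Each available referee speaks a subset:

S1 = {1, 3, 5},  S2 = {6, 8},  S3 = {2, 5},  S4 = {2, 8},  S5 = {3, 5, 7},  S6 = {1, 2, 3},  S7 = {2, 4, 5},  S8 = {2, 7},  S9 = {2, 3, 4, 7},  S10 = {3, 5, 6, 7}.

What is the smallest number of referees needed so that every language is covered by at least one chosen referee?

3

Take {S1, S2, S9}. Their union is {1, 2, 3, 4, 5, 6, 7, 8}, which is all 8 languages.
No 2 of the 10 referees cover everything (all 45 combinations miss at least one language), so 3 is optimal.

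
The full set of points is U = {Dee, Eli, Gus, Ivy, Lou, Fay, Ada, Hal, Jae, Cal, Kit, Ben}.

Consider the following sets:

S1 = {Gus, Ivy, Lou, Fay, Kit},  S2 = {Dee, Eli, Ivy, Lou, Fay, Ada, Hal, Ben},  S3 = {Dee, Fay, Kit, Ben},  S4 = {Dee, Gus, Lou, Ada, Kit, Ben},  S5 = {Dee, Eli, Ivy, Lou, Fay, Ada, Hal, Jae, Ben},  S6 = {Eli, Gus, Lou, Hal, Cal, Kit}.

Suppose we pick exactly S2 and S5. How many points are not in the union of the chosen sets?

Union of S2, S5 = {Dee, Eli, Ivy, Lou, Fay, Ada, Hal, Jae, Ben}.
Not covered: Gus, Cal, Kit — 3 points.

3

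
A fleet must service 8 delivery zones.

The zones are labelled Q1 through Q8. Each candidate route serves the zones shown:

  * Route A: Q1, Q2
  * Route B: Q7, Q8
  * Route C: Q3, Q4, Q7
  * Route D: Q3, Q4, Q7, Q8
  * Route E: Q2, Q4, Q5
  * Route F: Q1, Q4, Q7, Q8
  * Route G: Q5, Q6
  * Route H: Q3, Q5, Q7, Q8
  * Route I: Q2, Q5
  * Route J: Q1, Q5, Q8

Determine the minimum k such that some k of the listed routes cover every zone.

3

A and D and G together: A ∪ D ∪ G = {Q1, Q2, Q3, Q4, Q5, Q6, Q7, Q8} — every zone is covered.
Only G contains Q6, so G is forced; the remaining 6 zones need at least 2 more routes (each remaining route adds at most 4) — so at least 3 routes are needed, and 3 is optimal.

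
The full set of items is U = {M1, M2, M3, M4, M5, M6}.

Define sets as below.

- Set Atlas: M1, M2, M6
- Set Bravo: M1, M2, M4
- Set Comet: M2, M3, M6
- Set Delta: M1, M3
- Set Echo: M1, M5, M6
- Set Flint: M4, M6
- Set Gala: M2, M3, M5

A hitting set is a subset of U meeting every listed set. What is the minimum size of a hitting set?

Take H = {M1, M3, M6}. Each listed set contains at least one of these, so H is a hitting set of size 3.
No choice of 2 items meets every set, so 3 is the minimum.

3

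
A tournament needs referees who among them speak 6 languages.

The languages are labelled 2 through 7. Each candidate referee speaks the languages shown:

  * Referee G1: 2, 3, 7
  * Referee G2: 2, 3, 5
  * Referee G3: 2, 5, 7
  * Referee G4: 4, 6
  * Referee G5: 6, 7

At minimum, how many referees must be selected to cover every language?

3

Take {G2, G3, G4}. Their union is {2, 3, 4, 5, 6, 7}, which is all 6 languages.
Only G4 contains 4, so G4 is forced; the remaining 4 languages need at least 2 more referees (each remaining referee adds at most 3) — so at least 3 referees are needed, and 3 is optimal.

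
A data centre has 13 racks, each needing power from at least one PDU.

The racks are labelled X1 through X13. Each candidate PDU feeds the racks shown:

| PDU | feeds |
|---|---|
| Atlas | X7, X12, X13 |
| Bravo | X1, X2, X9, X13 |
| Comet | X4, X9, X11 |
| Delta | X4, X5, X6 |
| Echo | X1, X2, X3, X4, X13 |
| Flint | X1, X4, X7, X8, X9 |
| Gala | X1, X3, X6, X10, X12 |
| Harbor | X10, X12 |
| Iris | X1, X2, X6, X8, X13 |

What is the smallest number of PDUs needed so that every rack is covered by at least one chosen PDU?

5

Comet and Delta and Echo and Flint and Harbor together: Comet ∪ Delta ∪ Echo ∪ Flint ∪ Harbor = {X1, X2, X3, X4, X5, X6, X7, X8, X9, X10, X11, X12, X13} — every rack is covered.
No 4 of the 9 PDUs cover everything (all 126 combinations miss at least one rack), so 5 is optimal.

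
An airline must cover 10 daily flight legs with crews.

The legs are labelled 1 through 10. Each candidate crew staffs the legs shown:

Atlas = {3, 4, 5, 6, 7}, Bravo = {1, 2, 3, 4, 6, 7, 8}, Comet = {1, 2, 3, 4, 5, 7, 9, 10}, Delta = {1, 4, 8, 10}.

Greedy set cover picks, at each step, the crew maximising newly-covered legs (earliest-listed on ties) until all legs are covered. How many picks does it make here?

Greedy: pick Comet (covers 8 new) → pick Bravo (covers 2 new). Total picks: 2.

2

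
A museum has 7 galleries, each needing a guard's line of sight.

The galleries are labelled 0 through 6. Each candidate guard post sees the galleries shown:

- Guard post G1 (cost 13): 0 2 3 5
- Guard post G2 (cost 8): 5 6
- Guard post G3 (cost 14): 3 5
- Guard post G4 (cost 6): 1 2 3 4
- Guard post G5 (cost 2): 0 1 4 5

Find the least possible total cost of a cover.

16

G2, G4, G5 together cover every gallery (G2 ∪ G4 ∪ G5 = {0, 1, 2, 3, 4, 5, 6}); total cost 8 + 6 + 2 = 16.
No covering selection has total cost below 16.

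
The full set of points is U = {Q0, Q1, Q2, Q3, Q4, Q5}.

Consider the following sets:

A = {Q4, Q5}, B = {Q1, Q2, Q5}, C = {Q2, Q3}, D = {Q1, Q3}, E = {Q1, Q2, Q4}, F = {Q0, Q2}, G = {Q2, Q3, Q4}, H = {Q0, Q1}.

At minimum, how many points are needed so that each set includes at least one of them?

3

Take T = {Q1, Q2, Q5}. Each listed set contains at least one of these, so T is a hitting set of size 3.
The sets A, D, F are pairwise disjoint, so any hitting set needs a separate point for each — at least 3. Hence 3 is optimal.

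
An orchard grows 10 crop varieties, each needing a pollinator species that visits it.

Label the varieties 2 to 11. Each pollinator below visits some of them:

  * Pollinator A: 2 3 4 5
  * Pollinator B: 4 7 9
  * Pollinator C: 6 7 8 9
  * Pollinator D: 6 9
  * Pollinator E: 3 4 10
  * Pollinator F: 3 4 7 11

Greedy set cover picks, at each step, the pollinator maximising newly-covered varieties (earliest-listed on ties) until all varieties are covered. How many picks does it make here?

Greedy: pick A (covers 4 new) → pick C (covers 4 new) → pick E (covers 1 new) → pick F (covers 1 new). Total picks: 4.

4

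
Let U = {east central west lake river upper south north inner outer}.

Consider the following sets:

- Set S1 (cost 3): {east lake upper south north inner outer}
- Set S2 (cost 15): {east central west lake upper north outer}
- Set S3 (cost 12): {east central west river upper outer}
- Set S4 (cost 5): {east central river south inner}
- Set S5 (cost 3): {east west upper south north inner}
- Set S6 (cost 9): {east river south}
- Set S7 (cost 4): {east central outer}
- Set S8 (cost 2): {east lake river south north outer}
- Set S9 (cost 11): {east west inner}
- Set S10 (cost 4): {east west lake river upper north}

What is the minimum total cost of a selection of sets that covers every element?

9

S5, S7, S8 together cover every element (S5 ∪ S7 ∪ S8 = {east, central, west, lake, river, upper, south, north, inner, outer}); total cost 3 + 4 + 2 = 9.
No covering selection has total cost below 9.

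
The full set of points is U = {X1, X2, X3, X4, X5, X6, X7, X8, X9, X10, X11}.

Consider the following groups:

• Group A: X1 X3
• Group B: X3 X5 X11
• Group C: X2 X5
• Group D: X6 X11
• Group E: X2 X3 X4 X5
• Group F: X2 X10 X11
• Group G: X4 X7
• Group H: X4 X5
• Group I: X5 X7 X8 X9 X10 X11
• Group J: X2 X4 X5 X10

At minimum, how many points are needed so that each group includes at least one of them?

4

The 4 points {X1, X5, X7, X11} hit every group.
The groups A, C, D, G are pairwise disjoint, so any hitting set needs a separate point for each — at least 4. Hence 4 is optimal.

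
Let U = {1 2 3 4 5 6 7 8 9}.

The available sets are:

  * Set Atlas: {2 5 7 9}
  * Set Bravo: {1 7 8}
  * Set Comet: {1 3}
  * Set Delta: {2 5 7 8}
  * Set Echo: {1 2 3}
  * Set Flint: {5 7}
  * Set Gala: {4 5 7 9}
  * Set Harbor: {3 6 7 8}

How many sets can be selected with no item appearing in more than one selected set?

Comet, Flint are pairwise disjoint (Comet={1,3}; Flint={5,7}).
Every remaining set overlaps one of these, and no 3 of the listed sets are pairwise disjoint, so 2 is the maximum.

2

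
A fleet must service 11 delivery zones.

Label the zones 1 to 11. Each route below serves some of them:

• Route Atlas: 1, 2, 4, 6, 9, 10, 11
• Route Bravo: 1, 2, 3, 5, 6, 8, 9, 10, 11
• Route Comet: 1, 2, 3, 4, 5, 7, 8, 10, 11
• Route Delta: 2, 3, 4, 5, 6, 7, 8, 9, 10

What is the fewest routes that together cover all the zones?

Take {Comet, Delta}. Their union is {1, 2, 3, 4, 5, 6, 7, 8, 9, 10, 11}, which is all 11 zones.
No single route has all 11 zones (the largest, Bravo, has 9), so 2 is optimal.

2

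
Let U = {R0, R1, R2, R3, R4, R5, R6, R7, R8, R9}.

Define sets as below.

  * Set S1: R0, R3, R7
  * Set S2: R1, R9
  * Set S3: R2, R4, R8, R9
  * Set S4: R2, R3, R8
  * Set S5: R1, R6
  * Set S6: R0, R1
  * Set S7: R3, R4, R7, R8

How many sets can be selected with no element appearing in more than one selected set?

3

S1, S3, S5 are pairwise disjoint (S1={R0,R3,R7}; S3={R2,R4,R8,R9}; S5={R1,R6}).
Every remaining set overlaps one of these, and no 4 of the listed sets are pairwise disjoint, so 3 is the maximum.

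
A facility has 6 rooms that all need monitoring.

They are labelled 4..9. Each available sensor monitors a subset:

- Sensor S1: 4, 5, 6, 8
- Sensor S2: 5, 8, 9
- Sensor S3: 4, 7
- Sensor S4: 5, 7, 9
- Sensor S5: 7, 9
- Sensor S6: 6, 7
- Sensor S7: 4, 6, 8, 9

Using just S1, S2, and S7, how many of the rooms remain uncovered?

1

Union of S1, S2, S7 = {4, 5, 6, 8, 9}.
Not covered: 7 — 1 room.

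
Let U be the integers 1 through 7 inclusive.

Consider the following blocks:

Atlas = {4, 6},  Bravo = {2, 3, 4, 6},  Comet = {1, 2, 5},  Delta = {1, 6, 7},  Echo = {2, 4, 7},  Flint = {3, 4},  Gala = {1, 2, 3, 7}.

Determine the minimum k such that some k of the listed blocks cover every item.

3

Bravo, Comet, and Echo cover everything between them: the union {1, 2, 3, 4, 5, 6, 7} is all of U.
Only Comet contains 5, so Comet is forced; the remaining 4 items need at least 2 more blocks (each remaining block adds at most 3) — so at least 3 blocks are needed, and 3 is optimal.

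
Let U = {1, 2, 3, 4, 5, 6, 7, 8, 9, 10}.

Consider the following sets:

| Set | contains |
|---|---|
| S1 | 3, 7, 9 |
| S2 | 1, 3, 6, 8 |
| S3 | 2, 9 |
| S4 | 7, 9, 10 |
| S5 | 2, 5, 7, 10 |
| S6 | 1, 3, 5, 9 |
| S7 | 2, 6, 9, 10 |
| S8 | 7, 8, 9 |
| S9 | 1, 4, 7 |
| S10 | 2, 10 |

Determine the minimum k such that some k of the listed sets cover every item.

Take {S2, S5, S6, S9}. Their union is {1, 2, 3, 4, 5, 6, 7, 8, 9, 10}, which is all 10 items.
No 3 of the 10 sets cover everything (all 120 combinations miss at least one item), so 4 is optimal.

4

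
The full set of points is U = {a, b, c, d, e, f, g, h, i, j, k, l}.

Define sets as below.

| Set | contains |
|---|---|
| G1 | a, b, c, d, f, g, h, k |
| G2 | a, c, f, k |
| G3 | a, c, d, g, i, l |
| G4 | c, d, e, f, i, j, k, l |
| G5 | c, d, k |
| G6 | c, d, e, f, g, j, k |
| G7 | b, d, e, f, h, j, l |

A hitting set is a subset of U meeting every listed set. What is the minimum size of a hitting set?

2

The 2 points {k, l} hit every set.
No single point lies in every set, so at least 2 are needed and 2 is optimal.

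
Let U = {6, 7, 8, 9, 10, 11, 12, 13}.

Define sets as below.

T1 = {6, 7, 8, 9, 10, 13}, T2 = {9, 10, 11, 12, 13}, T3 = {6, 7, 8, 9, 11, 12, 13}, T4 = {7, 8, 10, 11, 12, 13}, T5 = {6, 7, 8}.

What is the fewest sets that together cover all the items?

2

T1 and T3 cover everything between them: the union {6, 7, 8, 9, 10, 11, 12, 13} is all of U.
No single set has all 8 items (the largest, T3, has 7), so 2 is optimal.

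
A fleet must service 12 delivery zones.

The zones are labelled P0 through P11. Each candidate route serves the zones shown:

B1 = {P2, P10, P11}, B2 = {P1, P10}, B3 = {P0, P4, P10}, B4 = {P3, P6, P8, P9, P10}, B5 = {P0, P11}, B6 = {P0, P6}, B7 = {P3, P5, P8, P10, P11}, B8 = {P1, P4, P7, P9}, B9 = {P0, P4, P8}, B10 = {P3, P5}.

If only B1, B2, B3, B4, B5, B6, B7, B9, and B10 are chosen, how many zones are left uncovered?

1

Union of B1, B2, B3, B4, B5, B6, B7, B9, B10 = {P0, P1, P2, P3, P4, P5, P6, P8, P9, P10, P11}.
Not covered: P7 — 1 zone.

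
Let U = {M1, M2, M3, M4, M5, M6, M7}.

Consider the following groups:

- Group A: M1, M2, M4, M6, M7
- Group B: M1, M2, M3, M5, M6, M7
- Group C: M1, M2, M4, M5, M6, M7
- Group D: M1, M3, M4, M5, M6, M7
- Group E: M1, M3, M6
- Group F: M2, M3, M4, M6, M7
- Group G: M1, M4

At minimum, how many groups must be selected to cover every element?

A and B together: A ∪ B = {M1, M2, M3, M4, M5, M6, M7} — every element is covered.
No single group has all 7 elements (the largest, B, has 6), so 2 is optimal.

2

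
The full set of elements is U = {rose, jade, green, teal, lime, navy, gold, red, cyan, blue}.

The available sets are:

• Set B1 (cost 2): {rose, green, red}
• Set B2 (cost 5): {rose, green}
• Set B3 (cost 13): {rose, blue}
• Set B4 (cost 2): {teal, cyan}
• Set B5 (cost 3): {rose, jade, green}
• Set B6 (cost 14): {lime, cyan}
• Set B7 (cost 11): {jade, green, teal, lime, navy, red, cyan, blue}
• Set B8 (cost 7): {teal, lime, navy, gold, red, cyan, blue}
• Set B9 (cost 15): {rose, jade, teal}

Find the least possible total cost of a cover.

B5, B8 together cover every element (B5 ∪ B8 = {rose, jade, green, teal, lime, navy, gold, red, cyan, blue}); total cost 3 + 7 = 10.
The greedy pick B1, B4, B8, B5 costs 14; no covering selection beats 10.

10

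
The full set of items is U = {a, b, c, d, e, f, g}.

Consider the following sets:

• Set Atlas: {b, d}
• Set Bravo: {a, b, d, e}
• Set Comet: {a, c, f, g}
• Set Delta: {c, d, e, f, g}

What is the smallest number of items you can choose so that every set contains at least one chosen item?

The 2 items {d, g} hit every set.
The sets Atlas, Comet are pairwise disjoint, so any hitting set needs a separate item for each — at least 2. Hence 2 is optimal.

2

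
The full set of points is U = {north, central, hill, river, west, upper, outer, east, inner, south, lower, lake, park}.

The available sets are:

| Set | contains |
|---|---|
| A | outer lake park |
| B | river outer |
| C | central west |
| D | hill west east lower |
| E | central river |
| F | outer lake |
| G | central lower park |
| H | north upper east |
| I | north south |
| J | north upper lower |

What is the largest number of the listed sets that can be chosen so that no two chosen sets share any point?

D, E, F, I are pairwise disjoint (D={hill,west,east,lower}; E={central,river}; F={outer,lake}; I={north,south}).
Every remaining set overlaps one of these, and no 5 of the listed sets are pairwise disjoint, so 4 is the maximum.

4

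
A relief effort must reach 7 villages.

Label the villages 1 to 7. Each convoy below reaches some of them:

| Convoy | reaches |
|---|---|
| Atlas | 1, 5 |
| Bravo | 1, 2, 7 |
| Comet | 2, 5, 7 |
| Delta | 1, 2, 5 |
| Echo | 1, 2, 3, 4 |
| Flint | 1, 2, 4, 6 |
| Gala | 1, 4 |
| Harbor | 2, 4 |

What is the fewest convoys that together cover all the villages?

3

Comet and Echo and Flint together: Comet ∪ Echo ∪ Flint = {1, 2, 3, 4, 5, 6, 7} — every village is covered.
Only Echo contains 3, so Echo is forced; the remaining 3 villages need at least 2 more convoys (each remaining convoy adds at most 2) — so at least 3 convoys are needed, and 3 is optimal.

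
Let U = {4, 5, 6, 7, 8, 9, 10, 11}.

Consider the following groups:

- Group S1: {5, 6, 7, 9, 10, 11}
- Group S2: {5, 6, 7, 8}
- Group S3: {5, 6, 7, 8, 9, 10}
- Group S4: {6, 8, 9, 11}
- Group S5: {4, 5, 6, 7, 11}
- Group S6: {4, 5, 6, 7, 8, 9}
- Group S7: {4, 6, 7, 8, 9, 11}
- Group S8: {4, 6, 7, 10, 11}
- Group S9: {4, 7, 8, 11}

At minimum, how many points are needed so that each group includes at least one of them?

Take H = {7, 9}. Each listed group contains at least one of these, so H is a hitting set of size 2.
No single point lies in every group, so at least 2 are needed and 2 is optimal.

2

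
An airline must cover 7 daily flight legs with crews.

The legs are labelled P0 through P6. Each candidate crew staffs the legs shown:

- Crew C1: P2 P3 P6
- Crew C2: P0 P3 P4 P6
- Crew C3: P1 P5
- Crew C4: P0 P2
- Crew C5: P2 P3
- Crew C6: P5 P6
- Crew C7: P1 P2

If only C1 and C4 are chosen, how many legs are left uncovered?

Union of C1, C4 = {P0, P2, P3, P6}.
Not covered: P1, P4, P5 — 3 legs.

3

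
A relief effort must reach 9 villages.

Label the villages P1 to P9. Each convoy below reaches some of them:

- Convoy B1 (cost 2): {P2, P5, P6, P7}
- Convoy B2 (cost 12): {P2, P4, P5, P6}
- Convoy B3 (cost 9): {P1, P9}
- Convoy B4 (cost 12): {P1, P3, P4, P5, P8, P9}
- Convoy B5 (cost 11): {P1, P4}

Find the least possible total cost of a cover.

14

B1, B4 together cover every village (B1 ∪ B4 = {P1, P2, P3, P4, P5, P6, P7, P8, P9}); total cost 2 + 12 = 14.
No covering selection has total cost below 14.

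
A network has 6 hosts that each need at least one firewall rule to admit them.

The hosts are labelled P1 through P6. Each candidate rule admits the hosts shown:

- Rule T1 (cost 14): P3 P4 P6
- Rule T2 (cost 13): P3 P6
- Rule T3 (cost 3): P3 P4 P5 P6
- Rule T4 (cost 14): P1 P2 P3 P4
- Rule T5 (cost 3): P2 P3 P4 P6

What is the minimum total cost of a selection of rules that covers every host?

T3, T4 together cover every host (T3 ∪ T4 = {P1, P2, P3, P4, P5, P6}); total cost 3 + 14 = 17.
The greedy pick T3, T5, T4 costs 20; no covering selection beats 17.

17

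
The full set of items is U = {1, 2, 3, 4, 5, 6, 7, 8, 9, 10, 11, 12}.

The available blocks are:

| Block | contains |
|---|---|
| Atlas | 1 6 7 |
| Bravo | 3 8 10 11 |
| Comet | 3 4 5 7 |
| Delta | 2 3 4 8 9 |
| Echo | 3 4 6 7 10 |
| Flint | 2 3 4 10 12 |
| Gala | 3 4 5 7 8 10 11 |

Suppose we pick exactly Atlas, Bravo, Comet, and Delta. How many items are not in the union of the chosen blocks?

Union of Atlas, Bravo, Comet, Delta = {1, 2, 3, 4, 5, 6, 7, 8, 9, 10, 11}.
Not covered: 12 — 1 item.

1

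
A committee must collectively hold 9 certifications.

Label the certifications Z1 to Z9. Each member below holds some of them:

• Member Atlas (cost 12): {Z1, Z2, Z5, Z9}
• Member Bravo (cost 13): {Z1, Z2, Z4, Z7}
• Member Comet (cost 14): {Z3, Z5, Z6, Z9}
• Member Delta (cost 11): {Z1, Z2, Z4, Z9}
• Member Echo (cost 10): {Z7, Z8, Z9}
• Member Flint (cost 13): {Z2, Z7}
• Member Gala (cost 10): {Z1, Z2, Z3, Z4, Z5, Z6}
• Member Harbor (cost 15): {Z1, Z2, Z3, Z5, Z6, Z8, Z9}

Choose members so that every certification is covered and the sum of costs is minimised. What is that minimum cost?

20

Echo, Gala together cover every certification (Echo ∪ Gala = {Z1, Z2, Z3, Z4, Z5, Z6, Z7, Z8, Z9}); total cost 10 + 10 = 20.
No covering selection has total cost below 20.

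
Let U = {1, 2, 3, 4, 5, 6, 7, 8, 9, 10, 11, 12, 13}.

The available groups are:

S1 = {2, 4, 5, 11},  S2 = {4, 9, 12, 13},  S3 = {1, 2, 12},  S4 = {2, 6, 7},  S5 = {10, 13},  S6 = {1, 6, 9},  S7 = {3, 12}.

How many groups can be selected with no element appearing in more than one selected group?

S1, S5, S6, S7 are pairwise disjoint (S1={2,4,5,11}; S5={10,13}; S6={1,6,9}; S7={3,12}).
Every remaining group overlaps one of these, and no 5 of the listed groups are pairwise disjoint, so 4 is the maximum.

4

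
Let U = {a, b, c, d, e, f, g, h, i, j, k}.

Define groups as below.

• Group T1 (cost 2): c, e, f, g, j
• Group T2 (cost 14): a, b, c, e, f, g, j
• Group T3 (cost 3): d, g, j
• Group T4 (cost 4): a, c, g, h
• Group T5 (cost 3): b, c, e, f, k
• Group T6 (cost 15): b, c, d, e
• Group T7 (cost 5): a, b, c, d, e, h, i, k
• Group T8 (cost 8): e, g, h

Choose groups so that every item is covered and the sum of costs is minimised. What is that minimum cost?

7

T1, T7 together cover every item (T1 ∪ T7 = {a, b, c, d, e, f, g, h, i, j, k}); total cost 2 + 5 = 7.
No covering selection has total cost below 7.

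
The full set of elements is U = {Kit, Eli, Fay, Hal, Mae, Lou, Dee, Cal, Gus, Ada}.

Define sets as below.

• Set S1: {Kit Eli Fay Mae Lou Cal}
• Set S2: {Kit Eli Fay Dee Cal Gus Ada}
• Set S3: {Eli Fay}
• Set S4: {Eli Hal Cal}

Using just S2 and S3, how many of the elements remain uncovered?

Union of S2, S3 = {Kit, Eli, Fay, Dee, Cal, Gus, Ada}.
Not covered: Hal, Mae, Lou — 3 elements.

3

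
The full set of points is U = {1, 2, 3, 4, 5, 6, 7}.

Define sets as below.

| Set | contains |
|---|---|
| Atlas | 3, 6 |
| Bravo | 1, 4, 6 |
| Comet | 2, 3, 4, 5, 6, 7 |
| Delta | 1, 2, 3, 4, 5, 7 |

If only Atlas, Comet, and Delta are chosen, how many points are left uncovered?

0

Union of Atlas, Comet, Delta = {1, 2, 3, 4, 5, 6, 7} — that's every point, so 0 are uncovered.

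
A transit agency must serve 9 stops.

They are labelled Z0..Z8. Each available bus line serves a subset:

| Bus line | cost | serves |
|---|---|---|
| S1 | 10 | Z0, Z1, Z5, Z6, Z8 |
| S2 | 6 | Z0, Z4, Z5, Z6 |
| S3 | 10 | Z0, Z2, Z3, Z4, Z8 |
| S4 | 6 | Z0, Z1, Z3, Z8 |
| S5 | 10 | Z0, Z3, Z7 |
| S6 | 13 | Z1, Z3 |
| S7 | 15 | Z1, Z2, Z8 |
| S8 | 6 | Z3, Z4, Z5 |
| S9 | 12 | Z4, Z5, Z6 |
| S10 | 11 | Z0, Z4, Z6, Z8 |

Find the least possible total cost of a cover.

S1, S3, S5 together cover every stop (S1 ∪ S3 ∪ S5 = {Z0, Z1, Z2, Z3, Z4, Z5, Z6, Z7, Z8}); total cost 10 + 10 + 10 = 30.
The greedy pick S2, S4, S3, S5 costs 32; no covering selection beats 30.

30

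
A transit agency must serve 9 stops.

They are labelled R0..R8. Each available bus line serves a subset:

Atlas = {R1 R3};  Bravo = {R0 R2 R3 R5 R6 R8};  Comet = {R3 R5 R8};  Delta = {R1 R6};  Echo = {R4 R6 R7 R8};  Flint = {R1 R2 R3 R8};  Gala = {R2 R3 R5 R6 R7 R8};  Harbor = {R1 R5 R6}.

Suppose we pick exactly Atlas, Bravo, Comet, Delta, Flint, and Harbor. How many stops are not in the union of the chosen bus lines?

Union of Atlas, Bravo, Comet, Delta, Flint, Harbor = {R0, R1, R2, R3, R5, R6, R8}.
Not covered: R4, R7 — 2 stops.

2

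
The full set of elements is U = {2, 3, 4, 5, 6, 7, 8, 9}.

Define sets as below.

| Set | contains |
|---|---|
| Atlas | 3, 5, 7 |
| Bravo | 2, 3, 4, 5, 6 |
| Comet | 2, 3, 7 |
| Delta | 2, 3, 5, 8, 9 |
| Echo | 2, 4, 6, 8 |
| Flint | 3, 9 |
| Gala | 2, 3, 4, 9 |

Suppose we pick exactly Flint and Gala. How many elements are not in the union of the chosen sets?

4

Union of Flint, Gala = {2, 3, 4, 9}.
Not covered: 5, 6, 7, 8 — 4 elements.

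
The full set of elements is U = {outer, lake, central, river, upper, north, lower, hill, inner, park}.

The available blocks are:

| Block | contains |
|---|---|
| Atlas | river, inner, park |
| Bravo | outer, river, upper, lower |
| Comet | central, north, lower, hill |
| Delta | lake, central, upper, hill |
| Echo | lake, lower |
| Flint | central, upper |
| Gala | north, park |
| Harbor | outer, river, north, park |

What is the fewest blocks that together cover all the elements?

4

Atlas and Bravo and Delta and Harbor together: Atlas ∪ Bravo ∪ Delta ∪ Harbor = {outer, lake, central, river, upper, north, lower, hill, inner, park} — every element is covered.
No 3 of the 8 blocks cover everything (all 56 combinations miss at least one element), so 4 is optimal.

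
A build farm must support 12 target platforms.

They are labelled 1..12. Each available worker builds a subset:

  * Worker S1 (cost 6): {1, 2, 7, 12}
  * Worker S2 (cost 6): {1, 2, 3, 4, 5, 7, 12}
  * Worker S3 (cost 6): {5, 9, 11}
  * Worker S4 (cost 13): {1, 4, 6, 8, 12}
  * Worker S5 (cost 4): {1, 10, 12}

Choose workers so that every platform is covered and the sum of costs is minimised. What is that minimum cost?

29

S2, S3, S4, S5 together cover every platform (S2 ∪ S3 ∪ S4 ∪ S5 = {1, 2, 3, 4, 5, 6, 7, 8, 9, 10, 11, 12}); total cost 6 + 6 + 13 + 4 = 29.
No covering selection has total cost below 29.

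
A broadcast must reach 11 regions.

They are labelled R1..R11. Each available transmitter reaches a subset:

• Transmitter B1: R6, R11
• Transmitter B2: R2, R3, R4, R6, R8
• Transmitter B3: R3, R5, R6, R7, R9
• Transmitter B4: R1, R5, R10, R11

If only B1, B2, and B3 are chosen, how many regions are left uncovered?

2

Union of B1, B2, B3 = {R2, R3, R4, R5, R6, R7, R8, R9, R11}.
Not covered: R1, R10 — 2 regions.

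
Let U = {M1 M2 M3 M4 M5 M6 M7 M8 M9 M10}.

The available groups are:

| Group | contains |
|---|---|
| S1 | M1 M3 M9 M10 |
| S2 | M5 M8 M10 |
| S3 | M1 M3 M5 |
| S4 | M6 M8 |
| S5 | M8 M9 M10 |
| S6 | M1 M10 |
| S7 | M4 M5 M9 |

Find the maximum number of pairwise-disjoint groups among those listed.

S4, S6, S7 are pairwise disjoint (S4={M6,M8}; S6={M1,M10}; S7={M4,M5,M9}).
Every remaining group overlaps one of these, and no 4 of the listed groups are pairwise disjoint, so 3 is the maximum.

3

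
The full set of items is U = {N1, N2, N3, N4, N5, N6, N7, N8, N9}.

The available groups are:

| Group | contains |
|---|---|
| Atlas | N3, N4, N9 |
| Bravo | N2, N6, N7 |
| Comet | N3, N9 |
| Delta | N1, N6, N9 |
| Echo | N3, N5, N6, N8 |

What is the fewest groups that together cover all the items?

Atlas, Bravo, Delta, and Echo cover everything between them: the union {N1, N2, N3, N4, N5, N6, N7, N8, N9} is all of U.
Only Echo contains N5, so Echo is forced; the remaining 5 items need at least 3 more groups (each remaining group adds at most 2) — so at least 4 groups are needed, and 4 is optimal.

4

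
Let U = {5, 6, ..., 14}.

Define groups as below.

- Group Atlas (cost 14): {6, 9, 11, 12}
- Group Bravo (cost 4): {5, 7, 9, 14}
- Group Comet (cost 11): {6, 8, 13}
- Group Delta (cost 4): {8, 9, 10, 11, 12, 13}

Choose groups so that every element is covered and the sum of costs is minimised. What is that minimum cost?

19

Bravo, Comet, Delta together cover every element (Bravo ∪ Comet ∪ Delta = {5, 6, 7, 8, 9, 10, 11, 12, 13, 14}); total cost 4 + 11 + 4 = 19.
No covering selection has total cost below 19.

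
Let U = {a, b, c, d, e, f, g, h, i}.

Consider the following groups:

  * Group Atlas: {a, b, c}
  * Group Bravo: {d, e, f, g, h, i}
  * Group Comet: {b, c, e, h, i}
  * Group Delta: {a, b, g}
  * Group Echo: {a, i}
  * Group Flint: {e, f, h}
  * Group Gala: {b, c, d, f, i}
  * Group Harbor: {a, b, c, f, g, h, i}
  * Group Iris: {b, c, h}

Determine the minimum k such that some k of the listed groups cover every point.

Take {Atlas, Bravo}. Their union is {a, b, c, d, e, f, g, h, i}, which is all 9 points.
No single group has all 9 points (the largest, Harbor, has 7), so 2 is optimal.

2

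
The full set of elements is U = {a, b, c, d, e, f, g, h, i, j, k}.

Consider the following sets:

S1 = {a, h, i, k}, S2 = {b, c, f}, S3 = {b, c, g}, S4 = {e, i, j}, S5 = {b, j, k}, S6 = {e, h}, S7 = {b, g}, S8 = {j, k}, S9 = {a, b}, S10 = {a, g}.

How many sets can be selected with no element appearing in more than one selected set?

S2, S6, S8, S10 are pairwise disjoint (S2={b,c,f}; S6={e,h}; S8={j,k}; S10={a,g}).
Every remaining set overlaps one of these, and no 5 of the listed sets are pairwise disjoint, so 4 is the maximum.

4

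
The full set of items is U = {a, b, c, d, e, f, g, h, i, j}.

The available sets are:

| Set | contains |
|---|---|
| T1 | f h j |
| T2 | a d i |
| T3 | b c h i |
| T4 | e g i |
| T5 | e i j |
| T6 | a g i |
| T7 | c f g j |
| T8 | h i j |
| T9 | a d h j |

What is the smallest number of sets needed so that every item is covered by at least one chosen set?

4

T3 and T5 and T7 and T9 together: T3 ∪ T5 ∪ T7 ∪ T9 = {a, b, c, d, e, f, g, h, i, j} — every item is covered.
No 3 of the 9 sets cover everything (all 84 combinations miss at least one item), so 4 is optimal.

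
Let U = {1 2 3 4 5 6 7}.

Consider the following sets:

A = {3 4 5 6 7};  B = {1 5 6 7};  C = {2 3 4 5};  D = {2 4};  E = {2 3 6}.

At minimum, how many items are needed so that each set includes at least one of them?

The 2 items {2, 6} hit every set.
The sets B, D are pairwise disjoint, so any hitting set needs a separate item for each — at least 2. Hence 2 is optimal.

2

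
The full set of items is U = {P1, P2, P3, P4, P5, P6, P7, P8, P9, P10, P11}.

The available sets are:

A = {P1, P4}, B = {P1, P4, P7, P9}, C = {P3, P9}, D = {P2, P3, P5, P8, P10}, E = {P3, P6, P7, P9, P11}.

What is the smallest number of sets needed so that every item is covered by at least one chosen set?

3

B and D and E together: B ∪ D ∪ E = {P1, P2, P3, P4, P5, P6, P7, P8, P9, P10, P11} — every item is covered.
Each set has at most 5 items, and 2·5 = 10 < 11 — so at least 3 sets are needed, and 3 is optimal.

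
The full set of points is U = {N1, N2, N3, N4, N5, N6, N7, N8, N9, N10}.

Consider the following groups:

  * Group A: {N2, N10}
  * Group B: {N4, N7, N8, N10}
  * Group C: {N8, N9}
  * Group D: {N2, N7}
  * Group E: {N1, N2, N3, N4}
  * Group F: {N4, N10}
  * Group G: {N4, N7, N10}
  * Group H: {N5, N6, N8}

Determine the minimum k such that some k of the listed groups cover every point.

4

C, E, G, and H cover everything between them: the union {N1, N2, N3, N4, N5, N6, N7, N8, N9, N10} is all of U.
No 3 of the 8 groups cover everything (all 56 combinations miss at least one point), so 4 is optimal.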